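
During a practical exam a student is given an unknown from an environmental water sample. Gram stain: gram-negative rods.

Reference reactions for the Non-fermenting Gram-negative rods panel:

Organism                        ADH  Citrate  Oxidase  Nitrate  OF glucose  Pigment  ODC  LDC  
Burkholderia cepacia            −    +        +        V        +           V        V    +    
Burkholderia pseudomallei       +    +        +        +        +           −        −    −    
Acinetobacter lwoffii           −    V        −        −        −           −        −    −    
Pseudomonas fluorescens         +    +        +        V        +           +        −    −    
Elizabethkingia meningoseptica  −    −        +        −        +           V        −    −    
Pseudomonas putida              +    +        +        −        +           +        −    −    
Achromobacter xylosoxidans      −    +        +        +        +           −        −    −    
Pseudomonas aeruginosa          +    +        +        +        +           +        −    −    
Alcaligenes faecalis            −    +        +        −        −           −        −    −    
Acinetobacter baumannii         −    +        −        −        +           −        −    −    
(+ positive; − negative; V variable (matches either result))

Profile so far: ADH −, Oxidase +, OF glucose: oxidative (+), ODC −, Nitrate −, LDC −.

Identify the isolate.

Elizabethkingia meningoseptica

ADH −: excludes Burkholderia pseudomallei, Pseudomonas fluorescens, Pseudomonas putida, Pseudomonas aeruginosa — 6 left.
ODC −: all 6 remaining candidates are consistent.
Oxidase +: excludes Acinetobacter lwoffii, Acinetobacter baumannii — 4 left.
LDC −: excludes Burkholderia cepacia — 3 left.
Nitrate −: excludes Achromobacter xylosoxidans — 2 left.
OF glucose +: excludes Alcaligenes faecalis — 1 left.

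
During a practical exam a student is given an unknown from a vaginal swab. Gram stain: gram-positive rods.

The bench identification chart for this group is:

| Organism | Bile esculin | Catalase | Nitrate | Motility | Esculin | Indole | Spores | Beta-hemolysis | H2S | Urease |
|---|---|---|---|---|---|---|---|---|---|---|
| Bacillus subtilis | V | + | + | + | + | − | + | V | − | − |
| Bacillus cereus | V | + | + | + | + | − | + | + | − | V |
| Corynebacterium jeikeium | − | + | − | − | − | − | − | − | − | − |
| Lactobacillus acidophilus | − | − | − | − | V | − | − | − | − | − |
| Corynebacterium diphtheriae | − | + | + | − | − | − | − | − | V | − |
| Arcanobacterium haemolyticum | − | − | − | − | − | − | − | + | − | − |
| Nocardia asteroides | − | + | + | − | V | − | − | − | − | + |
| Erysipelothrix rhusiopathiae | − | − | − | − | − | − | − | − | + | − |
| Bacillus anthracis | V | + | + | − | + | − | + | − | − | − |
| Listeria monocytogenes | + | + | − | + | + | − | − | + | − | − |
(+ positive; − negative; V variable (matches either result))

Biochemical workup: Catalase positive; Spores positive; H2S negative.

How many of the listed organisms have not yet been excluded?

Catalase +: excludes Lactobacillus acidophilus, Arcanobacterium haemolyticum, Erysipelothrix rhusiopathiae — 7 left.
H2S −: all 7 remaining candidates are consistent.
Spores +: excludes Corynebacterium jeikeium, Corynebacterium diphtheriae, Nocardia asteroides, Listeria monocytogenes — 3 left.
Still consistent: Bacillus anthracis, Bacillus cereus, Bacillus subtilis.

3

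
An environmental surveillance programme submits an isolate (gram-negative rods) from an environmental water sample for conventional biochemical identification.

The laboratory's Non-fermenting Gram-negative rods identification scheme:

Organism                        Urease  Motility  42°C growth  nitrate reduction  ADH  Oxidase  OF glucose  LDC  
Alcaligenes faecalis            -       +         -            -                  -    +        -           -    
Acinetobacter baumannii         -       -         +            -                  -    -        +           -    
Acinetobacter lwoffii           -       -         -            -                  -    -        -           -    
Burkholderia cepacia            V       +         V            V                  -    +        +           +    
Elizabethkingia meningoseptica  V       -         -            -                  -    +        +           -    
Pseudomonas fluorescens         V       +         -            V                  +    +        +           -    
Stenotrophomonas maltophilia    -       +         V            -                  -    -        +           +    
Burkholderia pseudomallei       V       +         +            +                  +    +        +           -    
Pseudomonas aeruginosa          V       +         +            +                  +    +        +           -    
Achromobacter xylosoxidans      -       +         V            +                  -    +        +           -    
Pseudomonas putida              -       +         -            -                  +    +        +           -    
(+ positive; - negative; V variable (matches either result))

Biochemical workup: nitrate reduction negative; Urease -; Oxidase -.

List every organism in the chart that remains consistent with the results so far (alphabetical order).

Oxidase -: excludes 8 organisms — 3 left.
nitrate reduction -: all 3 remaining candidates are consistent.
Urease -: all 3 remaining candidates are consistent.

Acinetobacter baumannii, Acinetobacter lwoffii, Stenotrophomonas maltophilia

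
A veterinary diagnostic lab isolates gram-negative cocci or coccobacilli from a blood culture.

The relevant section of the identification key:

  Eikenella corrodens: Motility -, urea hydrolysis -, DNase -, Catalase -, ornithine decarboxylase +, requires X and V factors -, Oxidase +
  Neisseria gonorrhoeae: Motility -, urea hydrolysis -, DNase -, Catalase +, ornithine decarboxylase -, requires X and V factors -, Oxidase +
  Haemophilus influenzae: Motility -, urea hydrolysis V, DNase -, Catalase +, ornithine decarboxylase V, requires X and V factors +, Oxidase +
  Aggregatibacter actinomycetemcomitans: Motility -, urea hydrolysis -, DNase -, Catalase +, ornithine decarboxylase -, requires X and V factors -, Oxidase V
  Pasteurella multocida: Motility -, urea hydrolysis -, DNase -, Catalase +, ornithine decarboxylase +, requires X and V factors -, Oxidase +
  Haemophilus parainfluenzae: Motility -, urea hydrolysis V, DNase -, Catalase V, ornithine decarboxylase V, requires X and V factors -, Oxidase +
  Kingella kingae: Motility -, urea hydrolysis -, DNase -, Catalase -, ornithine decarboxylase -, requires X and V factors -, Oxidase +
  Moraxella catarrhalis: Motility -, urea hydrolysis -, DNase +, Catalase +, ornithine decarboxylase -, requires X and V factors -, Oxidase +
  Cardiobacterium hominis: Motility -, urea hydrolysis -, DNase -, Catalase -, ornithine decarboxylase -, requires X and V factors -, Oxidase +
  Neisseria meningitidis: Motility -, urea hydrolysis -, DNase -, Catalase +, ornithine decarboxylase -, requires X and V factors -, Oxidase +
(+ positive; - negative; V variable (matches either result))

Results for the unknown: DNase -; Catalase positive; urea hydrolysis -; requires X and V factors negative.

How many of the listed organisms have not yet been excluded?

Catalase +: excludes Eikenella corrodens, Kingella kingae, Cardiobacterium hominis — 7 left.
DNase -: excludes Moraxella catarrhalis — 6 left.
urea hydrolysis -: all 6 remaining candidates are consistent.
requires X and V factors -: excludes Haemophilus influenzae — 5 left.
Still consistent: Aggregatibacter actinomycetemcomitans, Haemophilus parainfluenzae, Neisseria gonorrhoeae, Neisseria meningitidis, Pasteurella multocida.

5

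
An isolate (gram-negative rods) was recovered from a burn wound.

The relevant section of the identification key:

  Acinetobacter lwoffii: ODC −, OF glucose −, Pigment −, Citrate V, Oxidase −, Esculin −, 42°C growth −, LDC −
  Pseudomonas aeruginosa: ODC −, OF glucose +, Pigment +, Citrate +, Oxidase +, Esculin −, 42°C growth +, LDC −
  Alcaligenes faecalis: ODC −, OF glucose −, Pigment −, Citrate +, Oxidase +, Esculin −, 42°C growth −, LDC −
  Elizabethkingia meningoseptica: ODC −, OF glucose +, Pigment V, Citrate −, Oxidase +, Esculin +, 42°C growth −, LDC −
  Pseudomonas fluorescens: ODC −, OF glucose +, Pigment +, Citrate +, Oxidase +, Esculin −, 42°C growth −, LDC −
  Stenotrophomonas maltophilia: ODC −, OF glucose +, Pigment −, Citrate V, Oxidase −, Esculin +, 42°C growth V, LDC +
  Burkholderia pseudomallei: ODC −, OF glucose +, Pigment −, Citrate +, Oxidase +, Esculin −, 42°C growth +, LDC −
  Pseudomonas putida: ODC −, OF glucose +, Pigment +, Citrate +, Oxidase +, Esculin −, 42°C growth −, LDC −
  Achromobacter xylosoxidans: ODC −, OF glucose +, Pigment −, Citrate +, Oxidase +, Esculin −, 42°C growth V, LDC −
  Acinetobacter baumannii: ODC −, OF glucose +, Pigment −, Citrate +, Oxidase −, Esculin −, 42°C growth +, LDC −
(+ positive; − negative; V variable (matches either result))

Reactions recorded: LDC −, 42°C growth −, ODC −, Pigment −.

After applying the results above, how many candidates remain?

4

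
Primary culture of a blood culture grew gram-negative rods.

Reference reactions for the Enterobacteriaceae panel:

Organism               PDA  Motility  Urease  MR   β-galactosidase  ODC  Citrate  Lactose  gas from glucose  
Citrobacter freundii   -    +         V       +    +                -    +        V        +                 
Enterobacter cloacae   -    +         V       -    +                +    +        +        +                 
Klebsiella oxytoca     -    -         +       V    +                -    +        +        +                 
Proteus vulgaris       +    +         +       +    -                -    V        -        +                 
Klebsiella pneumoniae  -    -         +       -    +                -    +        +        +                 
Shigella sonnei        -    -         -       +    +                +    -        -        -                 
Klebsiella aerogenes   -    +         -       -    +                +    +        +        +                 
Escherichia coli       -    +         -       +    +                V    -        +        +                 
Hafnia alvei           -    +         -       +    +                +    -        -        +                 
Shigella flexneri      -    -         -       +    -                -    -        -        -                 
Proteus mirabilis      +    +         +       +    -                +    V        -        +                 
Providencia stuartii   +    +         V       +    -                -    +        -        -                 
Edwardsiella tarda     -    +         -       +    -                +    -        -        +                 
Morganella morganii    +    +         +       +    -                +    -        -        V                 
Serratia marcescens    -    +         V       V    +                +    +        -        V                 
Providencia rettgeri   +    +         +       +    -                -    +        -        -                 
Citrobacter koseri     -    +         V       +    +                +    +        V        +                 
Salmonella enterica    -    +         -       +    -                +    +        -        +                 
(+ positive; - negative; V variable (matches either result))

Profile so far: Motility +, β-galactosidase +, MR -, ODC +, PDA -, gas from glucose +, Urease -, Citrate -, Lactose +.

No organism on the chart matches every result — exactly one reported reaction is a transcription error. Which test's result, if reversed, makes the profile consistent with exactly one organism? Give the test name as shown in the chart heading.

As reported, no row in the chart matches all 9 reactions.
Reversing Urease → still no organism matches.
Reversing β-galactosidase → still no organism matches.
Reversing PDA → still no organism matches.
Reversing Lactose → still no organism matches.
Reversing Motility → still no organism matches.
Reversing Citrate → 2 organisms match (not unique).
Reversing gas from glucose → still no organism matches.
Reversing ODC → still no organism matches.
Reversing MR (to +) → unique match: Escherichia coli.

MR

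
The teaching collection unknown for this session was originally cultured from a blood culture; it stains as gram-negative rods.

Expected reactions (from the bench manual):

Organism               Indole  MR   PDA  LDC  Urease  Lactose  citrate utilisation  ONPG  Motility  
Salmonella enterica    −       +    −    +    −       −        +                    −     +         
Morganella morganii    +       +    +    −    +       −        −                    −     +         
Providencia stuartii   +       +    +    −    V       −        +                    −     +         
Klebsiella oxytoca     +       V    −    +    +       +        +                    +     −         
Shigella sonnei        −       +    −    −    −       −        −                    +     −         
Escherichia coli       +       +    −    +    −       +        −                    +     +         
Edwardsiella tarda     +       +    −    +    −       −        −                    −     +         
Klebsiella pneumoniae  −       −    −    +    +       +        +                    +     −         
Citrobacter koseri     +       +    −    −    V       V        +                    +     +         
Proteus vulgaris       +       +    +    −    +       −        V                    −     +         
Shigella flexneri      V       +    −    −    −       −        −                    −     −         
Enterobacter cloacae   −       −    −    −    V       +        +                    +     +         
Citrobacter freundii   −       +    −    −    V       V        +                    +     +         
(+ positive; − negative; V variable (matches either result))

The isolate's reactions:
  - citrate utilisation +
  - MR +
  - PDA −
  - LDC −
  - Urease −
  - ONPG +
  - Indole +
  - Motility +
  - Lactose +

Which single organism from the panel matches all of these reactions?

Citrobacter koseri

citrate utilisation +: excludes 5 organisms — 8 left.
Lactose +: excludes Salmonella enterica, Providencia stuartii, Proteus vulgaris — 5 left.
Urease −: excludes Klebsiella oxytoca, Klebsiella pneumoniae — 3 left.
MR +: excludes Enterobacter cloacae — 2 left.
Indole +: excludes Citrobacter freundii — 1 left.
Motility +: the one remaining candidate is consistent.
LDC −: the one remaining candidate is consistent.
ONPG +: the one remaining candidate is consistent.
PDA −: the one remaining candidate is consistent.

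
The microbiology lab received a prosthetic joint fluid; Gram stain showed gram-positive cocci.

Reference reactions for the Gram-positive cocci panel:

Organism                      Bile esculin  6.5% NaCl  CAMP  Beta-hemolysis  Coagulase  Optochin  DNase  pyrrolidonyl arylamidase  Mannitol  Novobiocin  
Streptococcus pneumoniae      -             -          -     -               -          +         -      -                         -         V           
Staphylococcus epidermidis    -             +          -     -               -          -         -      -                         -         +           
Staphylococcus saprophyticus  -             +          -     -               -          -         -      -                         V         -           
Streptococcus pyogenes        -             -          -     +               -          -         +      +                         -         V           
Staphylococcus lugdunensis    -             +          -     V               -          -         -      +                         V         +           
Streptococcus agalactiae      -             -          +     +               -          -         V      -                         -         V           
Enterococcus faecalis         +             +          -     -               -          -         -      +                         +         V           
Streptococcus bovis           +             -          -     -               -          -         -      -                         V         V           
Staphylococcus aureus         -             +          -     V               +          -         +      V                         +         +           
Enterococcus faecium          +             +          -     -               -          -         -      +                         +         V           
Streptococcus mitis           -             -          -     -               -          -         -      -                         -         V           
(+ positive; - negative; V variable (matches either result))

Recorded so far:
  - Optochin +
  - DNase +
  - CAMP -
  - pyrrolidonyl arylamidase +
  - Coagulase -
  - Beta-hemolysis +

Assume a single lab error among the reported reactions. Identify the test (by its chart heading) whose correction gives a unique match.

As reported, no row in the chart matches all 6 reactions.
Reversing Coagulase → still no organism matches.
Reversing DNase → still no organism matches.
Reversing Beta-hemolysis → still no organism matches.
Reversing pyrrolidonyl arylamidase → still no organism matches.
Reversing CAMP → still no organism matches.
Reversing Optochin (to -) → unique match: Streptococcus pyogenes.

Optochin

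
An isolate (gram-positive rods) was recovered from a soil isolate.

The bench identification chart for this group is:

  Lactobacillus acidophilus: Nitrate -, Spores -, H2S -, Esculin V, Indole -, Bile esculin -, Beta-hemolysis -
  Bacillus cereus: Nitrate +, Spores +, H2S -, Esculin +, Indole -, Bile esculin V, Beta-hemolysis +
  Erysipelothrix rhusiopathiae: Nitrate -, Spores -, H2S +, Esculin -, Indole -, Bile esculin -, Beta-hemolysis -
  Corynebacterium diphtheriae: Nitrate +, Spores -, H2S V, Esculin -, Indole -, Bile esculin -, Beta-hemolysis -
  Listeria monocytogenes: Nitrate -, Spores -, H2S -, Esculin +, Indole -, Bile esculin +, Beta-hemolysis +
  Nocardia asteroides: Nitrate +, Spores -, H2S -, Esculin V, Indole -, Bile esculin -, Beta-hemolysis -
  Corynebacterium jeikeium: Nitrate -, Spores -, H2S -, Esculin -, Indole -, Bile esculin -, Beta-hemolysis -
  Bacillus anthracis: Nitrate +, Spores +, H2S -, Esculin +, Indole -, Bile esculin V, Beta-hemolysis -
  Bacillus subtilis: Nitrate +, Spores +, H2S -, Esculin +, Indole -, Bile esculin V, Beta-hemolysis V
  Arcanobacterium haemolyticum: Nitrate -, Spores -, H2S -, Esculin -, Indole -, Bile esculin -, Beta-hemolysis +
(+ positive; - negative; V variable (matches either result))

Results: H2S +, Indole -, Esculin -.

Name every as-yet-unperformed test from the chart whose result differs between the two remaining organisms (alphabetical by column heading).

Nitrate

H2S +: excludes 8 organisms — 2 left.
Esculin -: all 2 remaining candidates are consistent.
Indole -: all 2 remaining candidates are consistent.
Two candidates remain: Corynebacterium diphtheriae and Erysipelothrix rhusiopathiae.
  Nitrate: Corynebacterium diphtheriae +, Erysipelothrix rhusiopathiae - — discriminates.
  Spores: - vs - — same for both, does not separate.
  Bile esculin: - vs - — same for both, does not separate.
  Beta-hemolysis: - vs - — same for both, does not separate.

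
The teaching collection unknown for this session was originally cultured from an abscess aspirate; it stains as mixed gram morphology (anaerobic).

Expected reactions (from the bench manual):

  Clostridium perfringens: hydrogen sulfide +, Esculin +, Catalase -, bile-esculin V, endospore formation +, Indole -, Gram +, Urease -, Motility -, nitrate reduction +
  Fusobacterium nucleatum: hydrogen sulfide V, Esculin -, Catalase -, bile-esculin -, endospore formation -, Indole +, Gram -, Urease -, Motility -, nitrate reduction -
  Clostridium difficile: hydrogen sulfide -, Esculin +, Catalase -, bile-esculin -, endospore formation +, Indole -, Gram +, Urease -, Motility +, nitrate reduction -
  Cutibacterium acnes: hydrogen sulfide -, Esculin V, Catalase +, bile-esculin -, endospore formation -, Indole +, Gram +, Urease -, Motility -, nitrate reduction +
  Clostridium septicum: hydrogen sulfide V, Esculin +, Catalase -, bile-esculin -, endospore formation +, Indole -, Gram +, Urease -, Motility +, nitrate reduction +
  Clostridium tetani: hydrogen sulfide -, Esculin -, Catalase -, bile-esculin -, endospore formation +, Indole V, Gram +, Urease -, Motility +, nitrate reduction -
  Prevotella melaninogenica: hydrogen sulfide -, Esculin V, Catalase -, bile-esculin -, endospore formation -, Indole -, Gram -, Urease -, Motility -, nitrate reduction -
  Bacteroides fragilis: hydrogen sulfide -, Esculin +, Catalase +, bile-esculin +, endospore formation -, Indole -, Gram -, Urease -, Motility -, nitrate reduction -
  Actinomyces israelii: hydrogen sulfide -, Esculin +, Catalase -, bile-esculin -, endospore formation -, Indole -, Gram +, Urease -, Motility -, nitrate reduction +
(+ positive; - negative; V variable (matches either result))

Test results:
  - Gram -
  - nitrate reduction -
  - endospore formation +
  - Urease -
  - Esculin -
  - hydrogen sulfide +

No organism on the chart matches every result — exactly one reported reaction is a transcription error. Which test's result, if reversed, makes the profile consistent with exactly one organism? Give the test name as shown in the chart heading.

As reported, no row in the chart matches all 6 reactions.
Reversing Gram → still no organism matches.
Reversing Esculin → still no organism matches.
Reversing Urease → still no organism matches.
Reversing hydrogen sulfide → still no organism matches.
Reversing endospore formation (to -) → unique match: Fusobacterium nucleatum.
Reversing nitrate reduction → still no organism matches.

endospore formation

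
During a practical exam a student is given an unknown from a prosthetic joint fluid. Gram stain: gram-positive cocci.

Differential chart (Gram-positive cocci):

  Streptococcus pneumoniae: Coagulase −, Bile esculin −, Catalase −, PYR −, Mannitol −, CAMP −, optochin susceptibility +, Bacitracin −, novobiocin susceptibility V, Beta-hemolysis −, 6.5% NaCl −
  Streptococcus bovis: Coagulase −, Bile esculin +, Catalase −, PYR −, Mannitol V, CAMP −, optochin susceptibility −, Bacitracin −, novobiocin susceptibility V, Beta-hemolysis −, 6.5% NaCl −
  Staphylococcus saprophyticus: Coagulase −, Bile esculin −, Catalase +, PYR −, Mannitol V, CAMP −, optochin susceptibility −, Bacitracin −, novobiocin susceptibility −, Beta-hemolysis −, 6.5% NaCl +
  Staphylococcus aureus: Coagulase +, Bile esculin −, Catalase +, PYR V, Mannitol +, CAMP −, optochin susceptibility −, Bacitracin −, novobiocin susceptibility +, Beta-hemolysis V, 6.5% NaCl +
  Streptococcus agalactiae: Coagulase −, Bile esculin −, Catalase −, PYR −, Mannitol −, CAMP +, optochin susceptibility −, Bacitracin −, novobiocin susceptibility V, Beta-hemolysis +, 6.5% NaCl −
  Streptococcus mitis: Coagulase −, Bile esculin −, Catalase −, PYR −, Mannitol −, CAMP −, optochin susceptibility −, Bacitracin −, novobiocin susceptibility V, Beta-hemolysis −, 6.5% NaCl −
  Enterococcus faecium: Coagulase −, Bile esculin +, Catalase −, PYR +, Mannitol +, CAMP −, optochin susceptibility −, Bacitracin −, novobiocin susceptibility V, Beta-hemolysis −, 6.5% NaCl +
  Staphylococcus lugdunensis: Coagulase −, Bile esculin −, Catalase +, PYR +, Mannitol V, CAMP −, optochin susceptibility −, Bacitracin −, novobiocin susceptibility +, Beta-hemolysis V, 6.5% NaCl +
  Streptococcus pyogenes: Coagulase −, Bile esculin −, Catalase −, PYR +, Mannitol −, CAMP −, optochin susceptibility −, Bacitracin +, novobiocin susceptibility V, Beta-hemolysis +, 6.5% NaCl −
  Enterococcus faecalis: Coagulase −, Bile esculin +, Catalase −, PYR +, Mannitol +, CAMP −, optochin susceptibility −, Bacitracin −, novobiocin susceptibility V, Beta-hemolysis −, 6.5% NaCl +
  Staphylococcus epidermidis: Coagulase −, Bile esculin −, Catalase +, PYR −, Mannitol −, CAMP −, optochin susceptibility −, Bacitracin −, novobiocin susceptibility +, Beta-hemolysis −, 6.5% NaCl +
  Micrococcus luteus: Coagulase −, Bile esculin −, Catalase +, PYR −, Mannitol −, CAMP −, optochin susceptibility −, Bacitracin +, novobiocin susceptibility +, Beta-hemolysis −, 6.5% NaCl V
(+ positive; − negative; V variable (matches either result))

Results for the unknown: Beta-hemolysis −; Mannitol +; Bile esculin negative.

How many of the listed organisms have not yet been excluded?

Beta-hemolysis −: excludes Streptococcus agalactiae, Streptococcus pyogenes — 10 left.
Bile esculin −: excludes Streptococcus bovis, Enterococcus faecium, Enterococcus faecalis — 7 left.
Mannitol +: excludes Streptococcus pneumoniae, Streptococcus mitis, Staphylococcus epidermidis, Micrococcus luteus — 3 left.
Still consistent: Staphylococcus aureus, Staphylococcus lugdunensis, Staphylococcus saprophyticus.

3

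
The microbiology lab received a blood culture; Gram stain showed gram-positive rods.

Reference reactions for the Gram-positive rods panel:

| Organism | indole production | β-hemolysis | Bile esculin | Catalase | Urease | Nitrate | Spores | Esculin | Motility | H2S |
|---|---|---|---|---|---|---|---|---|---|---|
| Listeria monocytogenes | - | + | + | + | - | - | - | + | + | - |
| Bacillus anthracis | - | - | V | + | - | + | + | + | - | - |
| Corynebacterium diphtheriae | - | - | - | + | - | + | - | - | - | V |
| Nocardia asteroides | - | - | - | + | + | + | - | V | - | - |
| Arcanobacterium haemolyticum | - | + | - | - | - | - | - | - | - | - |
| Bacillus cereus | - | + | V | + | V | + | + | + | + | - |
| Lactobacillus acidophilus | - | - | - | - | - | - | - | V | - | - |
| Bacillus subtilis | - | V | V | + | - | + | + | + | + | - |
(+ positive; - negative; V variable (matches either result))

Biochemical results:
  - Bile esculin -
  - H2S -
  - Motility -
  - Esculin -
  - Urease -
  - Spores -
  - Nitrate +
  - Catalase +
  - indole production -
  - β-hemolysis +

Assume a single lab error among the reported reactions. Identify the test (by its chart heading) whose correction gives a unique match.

β-hemolysis

As reported, no row in the chart matches all 10 reactions.
Reversing β-hemolysis (to -) → unique match: Corynebacterium diphtheriae.
Reversing Nitrate → still no organism matches.
Reversing Motility → still no organism matches.
Reversing H2S → still no organism matches.
Reversing Catalase → still no organism matches.
Reversing Urease → still no organism matches.
Reversing Spores → still no organism matches.
Reversing indole production → still no organism matches.
Reversing Esculin → still no organism matches.
Reversing Bile esculin → still no organism matches.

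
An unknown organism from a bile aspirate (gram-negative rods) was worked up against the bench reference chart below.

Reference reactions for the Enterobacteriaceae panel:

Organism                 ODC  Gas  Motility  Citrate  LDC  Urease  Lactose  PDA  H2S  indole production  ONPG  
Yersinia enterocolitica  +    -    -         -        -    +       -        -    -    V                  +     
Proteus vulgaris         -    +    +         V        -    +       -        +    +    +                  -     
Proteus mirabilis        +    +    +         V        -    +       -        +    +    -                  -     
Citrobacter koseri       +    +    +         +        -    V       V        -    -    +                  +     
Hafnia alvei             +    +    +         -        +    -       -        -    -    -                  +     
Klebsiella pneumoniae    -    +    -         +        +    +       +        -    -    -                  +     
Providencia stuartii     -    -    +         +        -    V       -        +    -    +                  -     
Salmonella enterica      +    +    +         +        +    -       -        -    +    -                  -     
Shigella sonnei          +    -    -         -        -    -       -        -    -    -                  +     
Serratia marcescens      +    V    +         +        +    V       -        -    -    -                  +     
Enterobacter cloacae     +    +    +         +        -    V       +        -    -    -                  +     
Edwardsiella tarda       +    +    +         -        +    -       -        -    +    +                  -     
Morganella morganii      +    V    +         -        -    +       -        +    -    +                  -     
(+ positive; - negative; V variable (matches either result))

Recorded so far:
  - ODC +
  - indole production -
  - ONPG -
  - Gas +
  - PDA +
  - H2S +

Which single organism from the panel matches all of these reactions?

ODC +: excludes Proteus vulgaris, Klebsiella pneumoniae, Providencia stuartii — 10 left.
ONPG -: excludes 6 organisms — 4 left.
H2S +: excludes Morganella morganii — 3 left.
Gas +: all 3 remaining candidates are consistent.
PDA +: excludes Salmonella enterica, Edwardsiella tarda — 1 left.
indole production -: the one remaining candidate is consistent.

Proteus mirabilis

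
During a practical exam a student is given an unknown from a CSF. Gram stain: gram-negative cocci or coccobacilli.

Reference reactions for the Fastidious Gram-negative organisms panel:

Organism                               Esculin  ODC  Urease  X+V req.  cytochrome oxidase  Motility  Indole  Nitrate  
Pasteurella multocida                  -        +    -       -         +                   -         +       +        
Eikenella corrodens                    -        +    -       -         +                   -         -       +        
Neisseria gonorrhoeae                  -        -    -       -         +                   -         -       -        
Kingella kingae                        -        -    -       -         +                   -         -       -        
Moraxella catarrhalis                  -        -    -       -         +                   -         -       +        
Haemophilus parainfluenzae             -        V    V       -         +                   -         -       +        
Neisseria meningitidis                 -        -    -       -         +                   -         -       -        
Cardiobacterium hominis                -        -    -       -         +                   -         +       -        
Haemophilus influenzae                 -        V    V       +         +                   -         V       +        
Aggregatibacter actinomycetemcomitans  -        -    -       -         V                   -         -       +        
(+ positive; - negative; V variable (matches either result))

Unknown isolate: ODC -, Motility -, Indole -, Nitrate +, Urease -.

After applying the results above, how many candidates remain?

4

Indole -: excludes Pasteurella multocida, Cardiobacterium hominis — 8 left.
ODC -: excludes Eikenella corrodens — 7 left.
Motility -: all 7 remaining candidates are consistent.
Urease -: all 7 remaining candidates are consistent.
Nitrate +: excludes Neisseria gonorrhoeae, Kingella kingae, Neisseria meningitidis — 4 left.
Still consistent: Aggregatibacter actinomycetemcomitans, Haemophilus influenzae, Haemophilus parainfluenzae, Moraxella catarrhalis.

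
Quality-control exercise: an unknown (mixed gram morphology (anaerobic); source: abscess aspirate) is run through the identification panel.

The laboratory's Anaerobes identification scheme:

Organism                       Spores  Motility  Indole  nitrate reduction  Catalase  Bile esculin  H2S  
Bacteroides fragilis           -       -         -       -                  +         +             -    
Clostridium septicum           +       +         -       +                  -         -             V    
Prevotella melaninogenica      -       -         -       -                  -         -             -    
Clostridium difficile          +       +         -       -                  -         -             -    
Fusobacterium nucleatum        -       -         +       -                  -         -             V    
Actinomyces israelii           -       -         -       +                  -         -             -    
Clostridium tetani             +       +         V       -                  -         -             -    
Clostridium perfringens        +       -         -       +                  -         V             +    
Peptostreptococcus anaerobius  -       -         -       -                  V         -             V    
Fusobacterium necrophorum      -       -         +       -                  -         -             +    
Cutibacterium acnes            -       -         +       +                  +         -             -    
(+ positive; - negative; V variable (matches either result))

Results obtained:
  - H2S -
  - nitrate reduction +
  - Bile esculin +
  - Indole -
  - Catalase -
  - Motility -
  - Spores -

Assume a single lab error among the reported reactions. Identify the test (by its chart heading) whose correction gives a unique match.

Bile esculin

As reported, no row in the chart matches all 7 reactions.
Reversing nitrate reduction → still no organism matches.
Reversing Indole → still no organism matches.
Reversing Motility → still no organism matches.
Reversing H2S → still no organism matches.
Reversing Bile esculin (to -) → unique match: Actinomyces israelii.
Reversing Spores → still no organism matches.
Reversing Catalase → still no organism matches.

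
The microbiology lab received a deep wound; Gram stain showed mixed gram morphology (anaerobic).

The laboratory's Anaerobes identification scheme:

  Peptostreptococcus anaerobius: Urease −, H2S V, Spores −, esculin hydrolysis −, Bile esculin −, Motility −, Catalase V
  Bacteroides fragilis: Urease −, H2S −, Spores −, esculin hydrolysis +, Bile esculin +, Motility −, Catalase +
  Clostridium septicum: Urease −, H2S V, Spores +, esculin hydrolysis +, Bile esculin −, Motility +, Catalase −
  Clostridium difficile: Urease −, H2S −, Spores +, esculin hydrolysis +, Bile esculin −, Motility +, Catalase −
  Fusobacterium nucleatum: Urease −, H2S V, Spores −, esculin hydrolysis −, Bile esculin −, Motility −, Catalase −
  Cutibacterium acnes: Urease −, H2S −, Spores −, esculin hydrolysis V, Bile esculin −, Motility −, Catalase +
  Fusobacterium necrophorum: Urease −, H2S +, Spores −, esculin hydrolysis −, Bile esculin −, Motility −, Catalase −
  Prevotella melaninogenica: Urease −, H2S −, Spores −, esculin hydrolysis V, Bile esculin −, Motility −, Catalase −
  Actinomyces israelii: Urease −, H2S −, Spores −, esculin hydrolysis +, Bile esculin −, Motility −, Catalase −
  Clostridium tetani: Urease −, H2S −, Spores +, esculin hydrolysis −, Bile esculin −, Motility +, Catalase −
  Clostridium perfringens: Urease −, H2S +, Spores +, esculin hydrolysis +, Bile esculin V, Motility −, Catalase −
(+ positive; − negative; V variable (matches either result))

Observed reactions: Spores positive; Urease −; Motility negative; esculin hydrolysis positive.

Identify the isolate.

Spores +: excludes 7 organisms — 4 left.
esculin hydrolysis +: excludes Clostridium tetani — 3 left.
Motility −: excludes Clostridium septicum, Clostridium difficile — 1 left.
Urease −: the one remaining candidate is consistent.

Clostridium perfringens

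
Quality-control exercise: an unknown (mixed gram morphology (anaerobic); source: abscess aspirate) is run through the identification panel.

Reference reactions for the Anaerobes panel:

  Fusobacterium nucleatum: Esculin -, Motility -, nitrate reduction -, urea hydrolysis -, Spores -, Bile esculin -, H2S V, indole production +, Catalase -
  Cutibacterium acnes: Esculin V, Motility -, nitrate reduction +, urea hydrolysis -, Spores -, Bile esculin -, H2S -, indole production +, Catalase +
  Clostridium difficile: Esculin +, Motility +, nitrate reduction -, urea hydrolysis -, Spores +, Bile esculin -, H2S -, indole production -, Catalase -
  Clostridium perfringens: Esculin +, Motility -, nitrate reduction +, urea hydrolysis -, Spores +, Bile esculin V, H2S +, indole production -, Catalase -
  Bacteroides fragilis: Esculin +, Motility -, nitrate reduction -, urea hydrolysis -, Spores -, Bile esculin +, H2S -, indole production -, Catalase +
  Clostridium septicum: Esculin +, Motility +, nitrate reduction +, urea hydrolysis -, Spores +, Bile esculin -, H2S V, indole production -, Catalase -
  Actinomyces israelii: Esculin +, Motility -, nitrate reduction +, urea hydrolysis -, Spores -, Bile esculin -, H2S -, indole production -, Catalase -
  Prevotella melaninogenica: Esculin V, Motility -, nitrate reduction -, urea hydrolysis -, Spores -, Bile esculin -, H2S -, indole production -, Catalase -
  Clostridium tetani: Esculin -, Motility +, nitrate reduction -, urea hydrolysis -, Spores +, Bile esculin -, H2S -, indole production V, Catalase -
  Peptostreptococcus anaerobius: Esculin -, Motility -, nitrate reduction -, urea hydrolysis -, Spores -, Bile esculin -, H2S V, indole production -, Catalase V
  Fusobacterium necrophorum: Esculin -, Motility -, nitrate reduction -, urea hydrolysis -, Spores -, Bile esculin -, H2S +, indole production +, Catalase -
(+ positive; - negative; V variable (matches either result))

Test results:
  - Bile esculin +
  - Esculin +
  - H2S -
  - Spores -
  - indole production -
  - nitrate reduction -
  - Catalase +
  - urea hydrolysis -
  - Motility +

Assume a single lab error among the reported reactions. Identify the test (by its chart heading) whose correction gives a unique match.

Motility

As reported, no row in the chart matches all 9 reactions.
Reversing indole production → still no organism matches.
Reversing urea hydrolysis → still no organism matches.
Reversing Bile esculin → still no organism matches.
Reversing Motility (to -) → unique match: Bacteroides fragilis.
Reversing Spores → still no organism matches.
Reversing nitrate reduction → still no organism matches.
Reversing Esculin → still no organism matches.
Reversing H2S → still no organism matches.
Reversing Catalase → still no organism matches.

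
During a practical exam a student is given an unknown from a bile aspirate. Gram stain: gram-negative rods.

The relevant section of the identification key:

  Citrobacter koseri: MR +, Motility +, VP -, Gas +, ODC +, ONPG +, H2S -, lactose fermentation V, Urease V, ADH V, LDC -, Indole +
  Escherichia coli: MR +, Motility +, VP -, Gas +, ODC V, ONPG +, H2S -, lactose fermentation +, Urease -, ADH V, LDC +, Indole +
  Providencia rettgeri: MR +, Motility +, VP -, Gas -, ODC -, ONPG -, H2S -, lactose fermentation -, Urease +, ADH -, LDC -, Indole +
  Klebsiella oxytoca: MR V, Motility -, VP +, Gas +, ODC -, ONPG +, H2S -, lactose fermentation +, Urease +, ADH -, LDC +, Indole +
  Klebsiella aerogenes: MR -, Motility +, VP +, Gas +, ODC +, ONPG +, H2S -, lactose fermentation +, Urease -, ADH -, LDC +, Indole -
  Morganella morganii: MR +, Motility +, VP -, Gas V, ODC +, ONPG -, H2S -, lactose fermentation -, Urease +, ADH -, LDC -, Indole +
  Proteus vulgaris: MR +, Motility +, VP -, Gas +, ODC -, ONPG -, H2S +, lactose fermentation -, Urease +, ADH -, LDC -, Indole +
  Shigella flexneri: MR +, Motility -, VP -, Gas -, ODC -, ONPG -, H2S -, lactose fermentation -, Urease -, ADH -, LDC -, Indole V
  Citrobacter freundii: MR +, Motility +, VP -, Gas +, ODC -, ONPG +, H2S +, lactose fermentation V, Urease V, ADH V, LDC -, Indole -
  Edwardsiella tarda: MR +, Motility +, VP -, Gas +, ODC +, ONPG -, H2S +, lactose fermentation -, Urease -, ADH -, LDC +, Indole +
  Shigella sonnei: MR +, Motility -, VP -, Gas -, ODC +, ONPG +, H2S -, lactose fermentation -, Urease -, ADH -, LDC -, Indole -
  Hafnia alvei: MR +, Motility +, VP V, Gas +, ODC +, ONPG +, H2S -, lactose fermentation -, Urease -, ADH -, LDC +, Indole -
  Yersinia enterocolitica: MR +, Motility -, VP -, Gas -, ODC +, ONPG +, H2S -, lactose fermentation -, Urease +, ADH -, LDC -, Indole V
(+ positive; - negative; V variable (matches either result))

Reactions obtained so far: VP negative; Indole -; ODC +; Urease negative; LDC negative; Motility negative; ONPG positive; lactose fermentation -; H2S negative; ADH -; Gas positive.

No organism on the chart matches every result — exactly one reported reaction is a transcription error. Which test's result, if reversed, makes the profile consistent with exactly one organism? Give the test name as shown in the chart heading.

Gas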